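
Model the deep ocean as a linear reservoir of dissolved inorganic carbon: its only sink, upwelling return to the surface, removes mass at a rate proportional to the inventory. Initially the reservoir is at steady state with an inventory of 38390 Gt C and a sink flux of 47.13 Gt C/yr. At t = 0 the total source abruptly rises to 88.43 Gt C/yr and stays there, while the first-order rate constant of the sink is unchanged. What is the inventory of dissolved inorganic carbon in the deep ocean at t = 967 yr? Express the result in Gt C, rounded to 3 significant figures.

61800 Gt C

τ = M₀/F₀ = 38390/47.13 = 814.6 yr; rate constant k = 1/τ.
New steady state M_∞ = F₁/k = F₁·τ = 88.43 × 814.6 = 72031 Gt C.
M(t) = M_∞ + (M₀ − M_∞)·e^(−t/τ); t/τ = 967/814.6 = 1.187, so e^(−t/τ) = 0.3051.
M(t) = 72031 − 33640 × 0.3051 = 61768 Gt C.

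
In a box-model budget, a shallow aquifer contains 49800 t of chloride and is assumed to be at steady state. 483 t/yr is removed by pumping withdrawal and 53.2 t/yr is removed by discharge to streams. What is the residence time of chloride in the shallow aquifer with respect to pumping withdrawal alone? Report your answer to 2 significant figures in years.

Residence time with respect to a single sink: τ = M / F_sink.
τ = 49800 / 483 = 103.1 yr.

100 yr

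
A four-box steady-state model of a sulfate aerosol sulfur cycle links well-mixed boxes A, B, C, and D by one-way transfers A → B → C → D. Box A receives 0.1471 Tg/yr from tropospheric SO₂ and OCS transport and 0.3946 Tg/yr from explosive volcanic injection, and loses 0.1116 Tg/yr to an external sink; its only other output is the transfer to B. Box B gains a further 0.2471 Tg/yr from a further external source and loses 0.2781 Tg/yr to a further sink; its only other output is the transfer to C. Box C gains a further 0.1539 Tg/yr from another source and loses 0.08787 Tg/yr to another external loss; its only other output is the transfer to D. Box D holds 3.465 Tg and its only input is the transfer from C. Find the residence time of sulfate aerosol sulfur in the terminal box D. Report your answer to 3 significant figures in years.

Box A: F(A→B) = (0.1471 + 0.3946) − 0.1116 = 0.43010 Tg/yr.
Box B: F(B→C) = (0.43010 + 0.2471) − 0.2781 = 0.39910 Tg/yr.
Box C: F(C→D) = (0.39910 + 0.1539) − 0.08787 = 0.46513 Tg/yr.
Box D throughput = its input = 0.46513 Tg/yr; τ = 3.465 / 0.46513 = 7.450 yr.

7.45 yr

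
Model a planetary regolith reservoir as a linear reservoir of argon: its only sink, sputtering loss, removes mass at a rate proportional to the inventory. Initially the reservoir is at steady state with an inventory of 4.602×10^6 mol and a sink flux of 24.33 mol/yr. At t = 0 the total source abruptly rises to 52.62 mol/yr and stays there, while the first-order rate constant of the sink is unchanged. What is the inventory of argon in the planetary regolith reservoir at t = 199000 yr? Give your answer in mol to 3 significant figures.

8.08×10^6 mol

The sink rate constant is k = F₀/M₀ = 24.33/4.602×10^6 = 5.287×10^-6 yr⁻¹.
Solving dM/dt = F₁ − kM with M(0) = M₀ gives M(t) = F₁/k + (M₀ − F₁/k)·e^(−kt).
F₁/k = 52.62/5.287×10^-6 = 9.9530×10^6 mol; kt = 5.287×10^-6 × 199000 = 1.052, e^(−kt) = 0.3492.
M(199000) = 9.9530×10^6 + (4.602×10^6 − 9.9530×10^6) × 0.3492 = 9.9530×10^6 − 1.869×10^6 = 8.0844×10^6 mol.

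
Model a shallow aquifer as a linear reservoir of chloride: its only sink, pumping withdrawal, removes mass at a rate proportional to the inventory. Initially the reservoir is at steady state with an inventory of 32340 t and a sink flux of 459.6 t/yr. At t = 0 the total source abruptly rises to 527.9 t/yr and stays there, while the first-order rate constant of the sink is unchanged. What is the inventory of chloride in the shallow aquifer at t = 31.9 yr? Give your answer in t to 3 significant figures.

34100 t

τ = M₀/F₀ = 32340/459.6 = 70.37 yr; rate constant k = 1/τ.
New steady state M_∞ = F₁/k = F₁·τ = 527.9 × 70.37 = 37146 t.
M(t) = M_∞ + (M₀ − M_∞)·e^(−t/τ); t/τ = 31.9/70.37 = 0.4533, so e^(−t/τ) = 0.6355.
M(t) = 37146 − 4806 × 0.6355 = 34092 t.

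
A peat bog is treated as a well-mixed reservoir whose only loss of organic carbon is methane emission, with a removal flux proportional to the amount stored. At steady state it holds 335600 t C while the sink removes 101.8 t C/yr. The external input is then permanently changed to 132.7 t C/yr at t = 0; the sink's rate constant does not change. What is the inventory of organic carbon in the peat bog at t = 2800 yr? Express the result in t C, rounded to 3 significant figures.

Residence time τ = M₀/F₀ = 3297 yr. The eventual steady state is M_∞ = M₀·(F₁/F₀) = 335600 × 132.7/101.8 = 437470 t C.
The anomaly ΔM(t) = M(t) − M_∞ decays as ΔM₀·e^(−t/τ) with ΔM₀ = 335600 − 437470 = −101900 t C.
At t = 2800 yr, e^(−t/τ) = e^(−0.8493) = 0.4277, so ΔM = −43570 t C and M = 437470 − 43570 = 393900 t C.

394000 t C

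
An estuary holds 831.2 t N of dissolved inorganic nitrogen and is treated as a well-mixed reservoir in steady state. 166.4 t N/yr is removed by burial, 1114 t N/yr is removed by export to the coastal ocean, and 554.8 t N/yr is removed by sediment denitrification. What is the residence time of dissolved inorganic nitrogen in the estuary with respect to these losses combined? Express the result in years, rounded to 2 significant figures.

0.45 yr

Total removal = 166.4 + 1114 + 554.8 = 1835.2 t N/yr.
τ = M / ΣF_out = 831.2 / 1835.2 = 0.4529 yr.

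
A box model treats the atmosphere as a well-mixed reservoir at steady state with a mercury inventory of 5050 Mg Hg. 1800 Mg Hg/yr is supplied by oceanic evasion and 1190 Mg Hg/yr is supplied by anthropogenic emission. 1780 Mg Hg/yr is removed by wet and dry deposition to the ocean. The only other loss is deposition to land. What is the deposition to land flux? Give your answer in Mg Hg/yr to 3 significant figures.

1210 Mg Hg/yr

At steady state ΣF_in = ΣF_out.
ΣF_in = 1800 + 1190 = 2990.0 Mg Hg/yr.
Deposition to land flux = ΣF_in − (1780) = 2990.0 − 1780 = 1210 Mg Hg/yr.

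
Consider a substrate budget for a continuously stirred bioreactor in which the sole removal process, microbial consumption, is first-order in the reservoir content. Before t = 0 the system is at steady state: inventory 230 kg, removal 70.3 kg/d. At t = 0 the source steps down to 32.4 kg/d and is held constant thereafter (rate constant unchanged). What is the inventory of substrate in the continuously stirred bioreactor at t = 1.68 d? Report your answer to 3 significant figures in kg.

τ = M₀/F₀ = 230/70.3 = 3.272 d; rate constant k = 1/τ.
New steady state M_∞ = F₁/k = F₁·τ = 32.4 × 3.272 = 106.00 kg.
M(t) = M_∞ + (M₀ − M_∞)·e^(−t/τ); t/τ = 1.68/3.272 = 0.5135, so e^(−t/τ) = 0.5984.
M(t) = 106.00 + 124.0 × 0.5984 = 180.20 kg.

180 kg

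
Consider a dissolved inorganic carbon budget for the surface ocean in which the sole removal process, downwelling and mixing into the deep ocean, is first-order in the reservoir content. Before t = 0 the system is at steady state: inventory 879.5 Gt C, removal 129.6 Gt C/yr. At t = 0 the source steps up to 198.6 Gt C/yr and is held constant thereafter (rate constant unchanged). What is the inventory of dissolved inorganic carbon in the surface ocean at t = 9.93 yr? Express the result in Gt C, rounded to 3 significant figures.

The sink rate constant is k = F₀/M₀ = 129.6/879.5 = 0.1474 yr⁻¹.
Solving dM/dt = F₁ − kM with M(0) = M₀ gives M(t) = F₁/k + (M₀ − F₁/k)·e^(−kt).
F₁/k = 198.6/0.1474 = 1347.8 Gt C; kt = 0.1474 × 9.93 = 1.463, e^(−kt) = 0.2315.
M(9.93) = 1347.8 + (879.5 − 1347.8) × 0.2315 = 1347.8 − 108.4 = 1239.4 Gt C.

1240 Gt C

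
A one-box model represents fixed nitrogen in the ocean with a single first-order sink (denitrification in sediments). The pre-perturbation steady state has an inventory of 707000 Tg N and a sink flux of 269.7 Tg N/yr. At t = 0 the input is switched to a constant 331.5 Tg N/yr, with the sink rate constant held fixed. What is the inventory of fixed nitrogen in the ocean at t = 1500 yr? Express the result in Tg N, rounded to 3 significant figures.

The sink rate constant is k = F₀/M₀ = 269.7/707000 = 0.0003815 yr⁻¹.
Solving dM/dt = F₁ − kM with M(0) = M₀ gives M(t) = F₁/k + (M₀ − F₁/k)·e^(−kt).
F₁/k = 331.5/0.0003815 = 869000 Tg N; kt = 0.0003815 × 1500 = 0.5722, e^(−kt) = 0.5643.
M(1500) = 869000 + (707000 − 869000) × 0.5643 = 869000 − 91420 = 777590 Tg N.

778000 Tg N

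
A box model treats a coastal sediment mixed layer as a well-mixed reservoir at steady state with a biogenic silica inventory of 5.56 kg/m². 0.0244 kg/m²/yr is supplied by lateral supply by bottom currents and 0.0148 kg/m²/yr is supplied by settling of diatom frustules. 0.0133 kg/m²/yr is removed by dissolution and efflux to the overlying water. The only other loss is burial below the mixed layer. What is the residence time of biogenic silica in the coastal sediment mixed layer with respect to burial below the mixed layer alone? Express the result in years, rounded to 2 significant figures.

210 yr

At steady state ΣF_in = ΣF_out.
ΣF_in = 0.0244 + 0.0148 = 0.039200 kg/m²/yr.
Burial below the mixed layer flux = ΣF_in − (0.0133) = 0.039200 − 0.01330 = 0.02590 kg/m²/yr.
τ = M / F = 5.56 / 0.02590 = 214.7 yr.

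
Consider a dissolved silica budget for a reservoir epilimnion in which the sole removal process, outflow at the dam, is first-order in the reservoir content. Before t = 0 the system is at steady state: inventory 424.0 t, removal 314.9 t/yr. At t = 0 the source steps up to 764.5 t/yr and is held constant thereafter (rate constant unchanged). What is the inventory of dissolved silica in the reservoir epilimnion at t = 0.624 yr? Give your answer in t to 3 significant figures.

649 t

τ = M₀/F₀ = 424.0/314.9 = 1.346 yr; rate constant k = 1/τ.
New steady state M_∞ = F₁/k = F₁·τ = 764.5 × 1.346 = 1029.4 t.
M(t) = M_∞ + (M₀ − M_∞)·e^(−t/τ); t/τ = 0.624/1.346 = 0.4634, so e^(−t/τ) = 0.6291.
M(t) = 1029.4 − 605.4 × 0.6291 = 648.52 t.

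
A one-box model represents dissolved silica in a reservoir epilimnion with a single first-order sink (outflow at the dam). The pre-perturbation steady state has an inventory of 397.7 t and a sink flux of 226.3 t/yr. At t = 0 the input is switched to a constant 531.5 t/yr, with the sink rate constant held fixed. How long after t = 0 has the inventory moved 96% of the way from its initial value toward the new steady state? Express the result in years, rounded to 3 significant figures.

5.66 yr

τ = M₀/F₀ = 397.7/226.3 = 1.757 yr.
The remaining gap fraction is e^(−t/τ); 96% covered ⇒ e^(−t/τ) = 0.0400.
t = −τ ln(0.0400) = 1.757 × 3.219 = 5.657 yr.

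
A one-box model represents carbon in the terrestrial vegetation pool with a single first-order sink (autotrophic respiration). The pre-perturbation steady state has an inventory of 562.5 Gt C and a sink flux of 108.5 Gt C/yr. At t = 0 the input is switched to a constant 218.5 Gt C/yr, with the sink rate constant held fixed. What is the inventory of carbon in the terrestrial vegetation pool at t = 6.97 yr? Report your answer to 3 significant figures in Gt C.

τ = M₀/F₀ = 562.5/108.5 = 5.184 yr; rate constant k = 1/τ.
New steady state M_∞ = F₁/k = F₁·τ = 218.5 × 5.184 = 1132.8 Gt C.
M(t) = M_∞ + (M₀ − M_∞)·e^(−t/τ); t/τ = 6.97/5.184 = 1.344, so e^(−t/τ) = 0.2607.
M(t) = 1132.8 − 570.3 × 0.2607 = 984.11 Gt C.

984 Gt C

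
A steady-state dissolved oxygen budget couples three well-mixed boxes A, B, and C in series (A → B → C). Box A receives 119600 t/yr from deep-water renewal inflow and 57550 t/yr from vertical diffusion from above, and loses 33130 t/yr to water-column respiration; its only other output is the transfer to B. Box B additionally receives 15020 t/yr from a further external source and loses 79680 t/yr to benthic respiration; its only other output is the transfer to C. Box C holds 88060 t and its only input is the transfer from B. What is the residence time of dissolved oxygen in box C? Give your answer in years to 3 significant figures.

1.11 yr

Box A: F(A→B) = (119600 + 57550) − 33130 = 144020 t/yr.
Box B: F(B→C) = (144020 + 15020) − 79680 = 79360 t/yr.
Box C throughput = its input = 79360 t/yr; τ = 88060 / 79360 = 1.110 yr.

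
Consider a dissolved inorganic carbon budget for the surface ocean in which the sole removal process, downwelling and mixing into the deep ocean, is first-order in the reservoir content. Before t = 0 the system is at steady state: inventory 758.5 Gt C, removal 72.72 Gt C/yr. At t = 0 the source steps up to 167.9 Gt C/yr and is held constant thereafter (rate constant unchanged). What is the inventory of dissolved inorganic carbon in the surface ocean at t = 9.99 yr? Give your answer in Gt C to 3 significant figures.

τ = M₀/F₀ = 758.5/72.72 = 10.43 yr; rate constant k = 1/τ.
New steady state M_∞ = F₁/k = F₁·τ = 167.9 × 10.43 = 1751.3 Gt C.
M(t) = M_∞ + (M₀ − M_∞)·e^(−t/τ); t/τ = 9.99/10.43 = 0.9578, so e^(−t/τ) = 0.3837.
M(t) = 1751.3 − 992.8 × 0.3837 = 1370.3 Gt C.

1370 Gt C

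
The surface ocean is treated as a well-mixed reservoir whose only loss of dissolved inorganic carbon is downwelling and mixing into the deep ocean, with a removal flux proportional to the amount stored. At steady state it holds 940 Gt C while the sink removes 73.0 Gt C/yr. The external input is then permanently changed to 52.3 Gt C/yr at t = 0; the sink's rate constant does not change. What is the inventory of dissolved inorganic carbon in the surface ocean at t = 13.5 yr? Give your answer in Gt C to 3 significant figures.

Residence time τ = M₀/F₀ = 12.88 yr. The eventual steady state is M_∞ = M₀·(F₁/F₀) = 940 × 52.3/73.0 = 673.45 Gt C.
The anomaly ΔM(t) = M(t) − M_∞ decays as ΔM₀·e^(−t/τ) with ΔM₀ = 940 − 673.45 = 266.5 Gt C.
At t = 13.5 yr, e^(−t/τ) = e^(−1.048) = 0.3505, so ΔM = 93.42 Gt C and M = 673.45 + 93.42 = 766.88 Gt C.

767 Gt C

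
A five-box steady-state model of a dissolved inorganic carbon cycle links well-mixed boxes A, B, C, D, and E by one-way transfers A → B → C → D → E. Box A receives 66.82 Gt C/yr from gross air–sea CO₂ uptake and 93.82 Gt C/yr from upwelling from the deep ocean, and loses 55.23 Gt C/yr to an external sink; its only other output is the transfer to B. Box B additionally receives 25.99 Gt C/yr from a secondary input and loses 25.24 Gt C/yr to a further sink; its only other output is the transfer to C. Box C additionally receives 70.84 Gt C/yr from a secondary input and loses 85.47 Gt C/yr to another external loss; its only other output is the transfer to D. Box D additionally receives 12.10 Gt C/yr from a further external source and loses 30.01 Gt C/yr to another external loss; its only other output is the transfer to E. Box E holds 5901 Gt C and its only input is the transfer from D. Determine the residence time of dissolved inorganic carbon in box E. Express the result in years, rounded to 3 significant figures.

80.2 yr

Box A: F(A→B) = (66.82 + 93.82) − 55.23 = 105.41 Gt C/yr.
Box B: F(B→C) = (105.41 + 25.99) − 25.24 = 106.16 Gt C/yr.
Box C: F(C→D) = (106.16 + 70.84) − 85.47 = 91.530 Gt C/yr.
Box D: F(D→E) = (91.530 + 12.10) − 30.01 = 73.620 Gt C/yr.
Box E throughput = its input = 73.620 Gt C/yr; τ = 5901 / 73.620 = 80.15 yr.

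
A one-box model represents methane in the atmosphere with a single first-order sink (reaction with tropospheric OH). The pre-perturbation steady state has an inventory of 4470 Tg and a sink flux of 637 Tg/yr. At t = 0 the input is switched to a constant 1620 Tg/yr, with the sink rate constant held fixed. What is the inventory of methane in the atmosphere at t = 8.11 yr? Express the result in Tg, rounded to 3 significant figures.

9200 Tg

The sink rate constant is k = F₀/M₀ = 637/4470 = 0.1425 yr⁻¹.
Solving dM/dt = F₁ − kM with M(0) = M₀ gives M(t) = F₁/k + (M₀ − F₁/k)·e^(−kt).
F₁/k = 1620/0.1425 = 11368 Tg; kt = 0.1425 × 8.11 = 1.156, e^(−kt) = 0.3148.
M(8.11) = 11368 + (4470 − 11368) × 0.3148 = 11368 − 2172 = 9196.3 Tg.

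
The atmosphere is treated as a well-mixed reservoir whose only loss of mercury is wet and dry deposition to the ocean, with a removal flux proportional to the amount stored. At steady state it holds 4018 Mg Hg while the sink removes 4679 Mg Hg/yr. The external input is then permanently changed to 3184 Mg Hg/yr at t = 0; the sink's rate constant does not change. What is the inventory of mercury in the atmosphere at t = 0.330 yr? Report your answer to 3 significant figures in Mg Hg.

The sink rate constant is k = F₀/M₀ = 4679/4018 = 1.165 yr⁻¹.
Solving dM/dt = F₁ − kM with M(0) = M₀ gives M(t) = F₁/k + (M₀ − F₁/k)·e^(−kt).
F₁/k = 3184/1.165 = 2734.2 Mg Hg; kt = 1.165 × 0.330 = 0.3843, e^(−kt) = 0.6809.
M(0.330) = 2734.2 + (4018 − 2734.2) × 0.6809 = 2734.2 + 874.2 = 3608.4 Mg Hg.

3610 Mg Hg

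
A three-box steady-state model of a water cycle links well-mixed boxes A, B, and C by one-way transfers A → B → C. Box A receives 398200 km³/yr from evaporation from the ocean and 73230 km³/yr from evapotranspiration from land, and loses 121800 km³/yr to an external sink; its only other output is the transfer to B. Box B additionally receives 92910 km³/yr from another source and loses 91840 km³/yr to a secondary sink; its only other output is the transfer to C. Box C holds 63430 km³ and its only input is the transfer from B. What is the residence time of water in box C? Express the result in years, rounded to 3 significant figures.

Box A: F(A→B) = (398200 + 73230) − 121800 = 349630 km³/yr.
Box B: F(B→C) = (349630 + 92910) − 91840 = 350700 km³/yr.
Box C throughput = its input = 350700 km³/yr; τ = 63430 / 350700 = 0.1809 yr.

0.181 yr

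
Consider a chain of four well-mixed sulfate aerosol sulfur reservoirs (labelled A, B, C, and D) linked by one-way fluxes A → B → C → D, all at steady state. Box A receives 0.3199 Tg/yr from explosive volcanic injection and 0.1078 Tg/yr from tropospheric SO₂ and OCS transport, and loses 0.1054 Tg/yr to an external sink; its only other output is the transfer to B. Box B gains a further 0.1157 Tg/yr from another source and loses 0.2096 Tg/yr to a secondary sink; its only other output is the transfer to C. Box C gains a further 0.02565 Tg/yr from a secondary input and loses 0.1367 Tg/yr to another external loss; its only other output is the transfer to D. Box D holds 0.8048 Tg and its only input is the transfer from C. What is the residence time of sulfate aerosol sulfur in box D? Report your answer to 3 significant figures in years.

6.86 yr

Box A: F(A→B) = (0.3199 + 0.1078) − 0.1054 = 0.32230 Tg/yr.
Box B: F(B→C) = (0.32230 + 0.1157) − 0.2096 = 0.22840 Tg/yr.
Box C: F(C→D) = (0.22840 + 0.02565) − 0.1367 = 0.11735 Tg/yr.
Box D throughput = its input = 0.11735 Tg/yr; τ = 0.8048 / 0.11735 = 6.858 yr.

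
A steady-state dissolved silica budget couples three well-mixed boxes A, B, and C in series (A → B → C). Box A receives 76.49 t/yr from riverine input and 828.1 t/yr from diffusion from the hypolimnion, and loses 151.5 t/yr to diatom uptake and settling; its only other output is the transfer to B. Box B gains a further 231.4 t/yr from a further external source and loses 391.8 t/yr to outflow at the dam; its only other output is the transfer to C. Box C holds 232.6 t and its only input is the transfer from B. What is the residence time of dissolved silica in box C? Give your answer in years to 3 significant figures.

0.392 yr

Box A: F(A→B) = (76.49 + 828.1) − 151.5 = 753.09 t/yr.
Box B: F(B→C) = (753.09 + 231.4) − 391.8 = 592.69 t/yr.
Box C throughput = its input = 592.69 t/yr; τ = 232.6 / 592.69 = 0.3924 yr.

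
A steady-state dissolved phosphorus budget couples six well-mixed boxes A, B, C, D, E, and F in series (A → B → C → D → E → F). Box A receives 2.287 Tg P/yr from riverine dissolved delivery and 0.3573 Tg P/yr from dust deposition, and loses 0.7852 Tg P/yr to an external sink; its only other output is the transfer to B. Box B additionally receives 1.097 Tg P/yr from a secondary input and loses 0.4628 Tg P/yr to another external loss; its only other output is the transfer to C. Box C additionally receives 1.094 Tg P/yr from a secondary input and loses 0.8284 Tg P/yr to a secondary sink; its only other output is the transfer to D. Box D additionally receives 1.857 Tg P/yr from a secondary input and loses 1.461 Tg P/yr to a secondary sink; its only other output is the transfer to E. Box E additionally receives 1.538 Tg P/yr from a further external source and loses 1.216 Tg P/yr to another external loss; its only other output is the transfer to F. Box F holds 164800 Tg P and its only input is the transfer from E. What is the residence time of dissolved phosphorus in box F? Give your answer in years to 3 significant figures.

Box A: F(A→B) = (2.287 + 0.3573) − 0.7852 = 1.8591 Tg P/yr.
Box B: F(B→C) = (1.8591 + 1.097) − 0.4628 = 2.4933 Tg P/yr.
Box C: F(C→D) = (2.4933 + 1.094) − 0.8284 = 2.7589 Tg P/yr.
Box D: F(D→E) = (2.7589 + 1.857) − 1.461 = 3.1549 Tg P/yr.
Box E: F(E→F) = (3.1549 + 1.538) − 1.216 = 3.4769 Tg P/yr.
Box F throughput = its input = 3.4769 Tg P/yr; τ = 164800 / 3.4769 = 47400 yr.

47400 yr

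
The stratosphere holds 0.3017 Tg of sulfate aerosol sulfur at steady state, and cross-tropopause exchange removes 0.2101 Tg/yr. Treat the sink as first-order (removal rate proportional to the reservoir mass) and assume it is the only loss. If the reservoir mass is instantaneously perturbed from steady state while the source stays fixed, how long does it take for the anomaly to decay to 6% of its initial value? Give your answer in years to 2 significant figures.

4.0 yr

For a linear reservoir the anomaly decays as exp(−t/τ) with τ = M/F = 0.3017/0.2101 = 1.436 yr.
exp(−t/τ) = 0.06 ⇒ t = −τ ln(0.06) = 1.436 × 2.813 = 4.040 yr.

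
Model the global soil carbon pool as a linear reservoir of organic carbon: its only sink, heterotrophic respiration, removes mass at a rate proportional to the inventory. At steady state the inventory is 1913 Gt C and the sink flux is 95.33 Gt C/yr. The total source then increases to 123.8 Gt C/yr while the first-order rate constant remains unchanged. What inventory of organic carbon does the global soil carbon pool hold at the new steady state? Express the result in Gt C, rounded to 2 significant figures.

2500 Gt C

Rate constant k = F/M = 95.33 / 1913 = 0.04983 yr⁻¹.
At the new steady state, source = k·M_new ⇒ M_new = 123.8 / 0.04983 = 2484 Gt C.
(Equivalently M_new = M × F_new/F_old = 1913 × 123.8/95.33.)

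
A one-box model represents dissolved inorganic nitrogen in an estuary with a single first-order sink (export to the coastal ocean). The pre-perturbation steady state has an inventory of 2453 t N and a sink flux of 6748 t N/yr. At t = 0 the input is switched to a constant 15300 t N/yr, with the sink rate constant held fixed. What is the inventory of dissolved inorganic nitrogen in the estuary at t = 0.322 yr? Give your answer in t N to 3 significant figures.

4280 t N

τ = M₀/F₀ = 2453/6748 = 0.3635 yr; rate constant k = 1/τ.
New steady state M_∞ = F₁/k = F₁·τ = 15300 × 0.3635 = 5561.8 t N.
M(t) = M_∞ + (M₀ − M_∞)·e^(−t/τ); t/τ = 0.322/0.3635 = 0.8858, so e^(−t/τ) = 0.4124.
M(t) = 5561.8 − 3109 × 0.4124 = 4279.8 t N.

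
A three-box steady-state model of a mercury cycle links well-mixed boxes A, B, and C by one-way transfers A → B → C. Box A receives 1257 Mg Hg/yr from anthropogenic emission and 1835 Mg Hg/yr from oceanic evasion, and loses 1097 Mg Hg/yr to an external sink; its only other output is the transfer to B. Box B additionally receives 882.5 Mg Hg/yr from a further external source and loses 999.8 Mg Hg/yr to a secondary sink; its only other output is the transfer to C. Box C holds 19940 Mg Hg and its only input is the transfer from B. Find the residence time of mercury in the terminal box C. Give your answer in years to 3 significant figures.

Box A: F(A→B) = (1257 + 1835) − 1097 = 1995.0 Mg Hg/yr.
Box B: F(B→C) = (1995.0 + 882.5) − 999.8 = 1877.7 Mg Hg/yr.
Box C throughput = its input = 1877.7 Mg Hg/yr; τ = 19940 / 1877.7 = 10.62 yr.

10.6 yr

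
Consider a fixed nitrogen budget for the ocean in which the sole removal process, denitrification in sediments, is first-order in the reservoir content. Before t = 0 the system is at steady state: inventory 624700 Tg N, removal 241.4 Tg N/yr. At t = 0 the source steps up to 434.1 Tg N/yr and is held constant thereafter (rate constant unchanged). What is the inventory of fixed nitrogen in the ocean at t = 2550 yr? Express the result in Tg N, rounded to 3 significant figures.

The sink rate constant is k = F₀/M₀ = 241.4/624700 = 0.0003864 yr⁻¹.
Solving dM/dt = F₁ − kM with M(0) = M₀ gives M(t) = F₁/k + (M₀ − F₁/k)·e^(−kt).
F₁/k = 434.1/0.0003864 = 1.1234×10^6 Tg N; kt = 0.0003864 × 2550 = 0.9854, e^(−kt) = 0.3733.
M(2550) = 1.1234×10^6 + (624700 − 1.1234×10^6) × 0.3733 = 1.1234×10^6 − 186200 = 937220 Tg N.

937000 Tg N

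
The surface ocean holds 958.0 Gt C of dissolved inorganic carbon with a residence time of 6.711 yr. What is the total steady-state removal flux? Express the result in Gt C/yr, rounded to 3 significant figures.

143 Gt C/yr

F = M / τ = 958.0 / 6.711 = 142.8 Gt C/yr.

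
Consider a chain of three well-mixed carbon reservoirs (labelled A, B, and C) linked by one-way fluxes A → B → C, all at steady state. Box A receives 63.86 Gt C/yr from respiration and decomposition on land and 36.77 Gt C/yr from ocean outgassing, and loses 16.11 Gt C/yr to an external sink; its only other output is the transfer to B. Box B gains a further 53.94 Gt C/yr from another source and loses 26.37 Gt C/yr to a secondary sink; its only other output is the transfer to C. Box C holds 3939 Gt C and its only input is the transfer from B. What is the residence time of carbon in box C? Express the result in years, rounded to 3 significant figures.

35.1 yr

Box A: F(A→B) = (63.86 + 36.77) − 16.11 = 84.520 Gt C/yr.
Box B: F(B→C) = (84.520 + 53.94) − 26.37 = 112.09 Gt C/yr.
Box C throughput = its input = 112.09 Gt C/yr; τ = 3939 / 112.09 = 35.14 yr.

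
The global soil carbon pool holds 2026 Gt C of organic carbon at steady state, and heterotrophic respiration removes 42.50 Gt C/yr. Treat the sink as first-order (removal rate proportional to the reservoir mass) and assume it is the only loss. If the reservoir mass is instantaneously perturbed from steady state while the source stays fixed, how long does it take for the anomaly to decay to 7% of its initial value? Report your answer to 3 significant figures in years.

127 yr

For a linear reservoir the anomaly decays as exp(−t/τ) with τ = M/F = 2026/42.50 = 47.67 yr.
exp(−t/τ) = 0.07 ⇒ t = −τ ln(0.07) = 47.67 × 2.659 = 126.8 yr.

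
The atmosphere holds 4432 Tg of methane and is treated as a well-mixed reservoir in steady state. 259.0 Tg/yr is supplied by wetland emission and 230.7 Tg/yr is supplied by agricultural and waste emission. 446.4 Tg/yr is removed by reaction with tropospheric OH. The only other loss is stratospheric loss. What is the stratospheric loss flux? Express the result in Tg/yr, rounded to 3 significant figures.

43.3 Tg/yr

At steady state ΣF_in = ΣF_out.
ΣF_in = 259.0 + 230.7 = 489.70 Tg/yr.
Stratospheric loss flux = ΣF_in − (446.4) = 489.70 − 446.4 = 43.30 Tg/yr.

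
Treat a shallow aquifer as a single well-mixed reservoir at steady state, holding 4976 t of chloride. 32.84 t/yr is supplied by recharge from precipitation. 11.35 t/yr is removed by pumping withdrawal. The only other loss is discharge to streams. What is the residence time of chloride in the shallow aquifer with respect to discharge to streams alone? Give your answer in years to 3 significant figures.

At steady state ΣF_in = ΣF_out.
ΣF_in = 32.840 t/yr.
Discharge to streams flux = ΣF_in − (11.35) = 32.840 − 11.35 = 21.49 t/yr.
τ = M / F = 4976 / 21.49 = 231.5 yr.

232 yr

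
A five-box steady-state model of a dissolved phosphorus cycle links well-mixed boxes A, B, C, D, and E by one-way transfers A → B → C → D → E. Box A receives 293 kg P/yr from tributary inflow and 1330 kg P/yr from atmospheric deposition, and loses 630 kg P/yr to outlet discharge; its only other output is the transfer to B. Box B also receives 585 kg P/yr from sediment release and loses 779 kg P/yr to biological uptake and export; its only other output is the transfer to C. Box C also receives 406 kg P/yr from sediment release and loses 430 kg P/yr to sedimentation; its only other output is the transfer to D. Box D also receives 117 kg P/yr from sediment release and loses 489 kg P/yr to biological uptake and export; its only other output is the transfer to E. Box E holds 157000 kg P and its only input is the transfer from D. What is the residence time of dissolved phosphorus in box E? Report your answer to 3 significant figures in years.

Box A: F(A→B) = (293 + 1330) − 630 = 993.00 kg P/yr.
Box B: F(B→C) = (993.00 + 585) − 779 = 799.00 kg P/yr.
Box C: F(C→D) = (799.00 + 406) − 430 = 775.00 kg P/yr.
Box D: F(D→E) = (775.00 + 117) − 489 = 403.00 kg P/yr.
Box E throughput = its input = 403.00 kg P/yr; τ = 157000 / 403.00 = 389.6 yr.

390 yr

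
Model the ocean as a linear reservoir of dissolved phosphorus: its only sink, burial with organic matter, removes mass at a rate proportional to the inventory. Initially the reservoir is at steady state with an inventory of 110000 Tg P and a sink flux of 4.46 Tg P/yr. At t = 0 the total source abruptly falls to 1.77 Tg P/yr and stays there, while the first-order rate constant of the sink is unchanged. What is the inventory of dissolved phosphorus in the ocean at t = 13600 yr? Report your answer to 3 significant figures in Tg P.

The sink rate constant is k = F₀/M₀ = 4.46/110000 = 4.055×10^-5 yr⁻¹.
Solving dM/dt = F₁ − kM with M(0) = M₀ gives M(t) = F₁/k + (M₀ − F₁/k)·e^(−kt).
F₁/k = 1.77/4.055×10^-5 = 43655 Tg P; kt = 4.055×10^-5 × 13600 = 0.5514, e^(−kt) = 0.5761.
M(13600) = 43655 + (110000 − 43655) × 0.5761 = 43655 + 38220 = 81878 Tg P.

81900 Tg P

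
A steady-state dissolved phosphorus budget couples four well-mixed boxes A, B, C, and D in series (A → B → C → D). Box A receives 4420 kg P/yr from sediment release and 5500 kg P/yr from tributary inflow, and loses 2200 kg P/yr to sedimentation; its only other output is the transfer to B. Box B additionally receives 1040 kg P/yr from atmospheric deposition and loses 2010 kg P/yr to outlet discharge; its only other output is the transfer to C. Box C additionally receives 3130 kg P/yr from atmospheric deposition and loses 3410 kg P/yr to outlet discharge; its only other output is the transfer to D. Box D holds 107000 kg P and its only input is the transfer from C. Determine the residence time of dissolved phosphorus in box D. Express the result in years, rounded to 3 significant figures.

16.5 yr

Box A: F(A→B) = (4420 + 5500) − 2200 = 7720.0 kg P/yr.
Box B: F(B→C) = (7720.0 + 1040) − 2010 = 6750.0 kg P/yr.
Box C: F(C→D) = (6750.0 + 3130) − 3410 = 6470.0 kg P/yr.
Box D throughput = its input = 6470.0 kg P/yr; τ = 107000 / 6470.0 = 16.54 yr.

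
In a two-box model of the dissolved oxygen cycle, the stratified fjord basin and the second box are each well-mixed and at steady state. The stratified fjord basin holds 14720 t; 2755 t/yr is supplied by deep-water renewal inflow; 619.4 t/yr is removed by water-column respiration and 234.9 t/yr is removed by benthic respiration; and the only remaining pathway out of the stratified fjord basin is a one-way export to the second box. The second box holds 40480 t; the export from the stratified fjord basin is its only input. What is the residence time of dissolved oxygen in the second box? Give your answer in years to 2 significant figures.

21 yr

Balance the stratified fjord basin: ΣF_in = 2755.0 t/yr.
Export to the second box = ΣF_in − (619.4 + 234.9) = 1900.7 t/yr.
At steady state the output of the second box equals its input, 1900.7 t/yr.
τ = M / F = 40480 / 1900.7 = 21.30 yr.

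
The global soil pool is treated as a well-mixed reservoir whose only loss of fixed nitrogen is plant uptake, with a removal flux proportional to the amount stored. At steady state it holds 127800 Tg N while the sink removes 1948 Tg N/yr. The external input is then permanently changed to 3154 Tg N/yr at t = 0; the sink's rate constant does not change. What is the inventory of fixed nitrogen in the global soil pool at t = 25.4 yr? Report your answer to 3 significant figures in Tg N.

Residence time τ = M₀/F₀ = 65.61 yr. The eventual steady state is M_∞ = M₀·(F₁/F₀) = 127800 × 3154/1948 = 206920 Tg N.
The anomaly ΔM(t) = M(t) − M_∞ decays as ΔM₀·e^(−t/τ) with ΔM₀ = 127800 − 206920 = −79120 Tg N.
At t = 25.4 yr, e^(−t/τ) = e^(−0.3872) = 0.6790, so ΔM = −53720 Tg N and M = 206920 − 53720 = 153200 Tg N.

153000 Tg N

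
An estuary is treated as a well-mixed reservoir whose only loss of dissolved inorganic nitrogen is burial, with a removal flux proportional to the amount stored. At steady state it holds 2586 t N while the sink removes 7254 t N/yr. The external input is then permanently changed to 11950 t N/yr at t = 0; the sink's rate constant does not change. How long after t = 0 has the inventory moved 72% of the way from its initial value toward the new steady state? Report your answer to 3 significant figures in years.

τ = M₀/F₀ = 2586/7254 = 0.3565 yr.
The remaining gap fraction is e^(−t/τ); 72% covered ⇒ e^(−t/τ) = 0.280.
t = −τ ln(0.280) = 0.3565 × 1.273 = 0.4538 yr.

0.454 yr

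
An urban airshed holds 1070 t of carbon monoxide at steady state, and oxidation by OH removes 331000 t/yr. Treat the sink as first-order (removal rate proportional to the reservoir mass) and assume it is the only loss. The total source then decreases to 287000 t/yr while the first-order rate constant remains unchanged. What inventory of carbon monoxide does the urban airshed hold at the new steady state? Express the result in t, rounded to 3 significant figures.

928 t

Rate constant k = F/M = 331000 / 1070 = 309.3 yr⁻¹.
At the new steady state, source = k·M_new ⇒ M_new = 287000 / 309.3 = 927.8 t.
(Equivalently M_new = M × F_new/F_old = 1070 × 287000/331000.)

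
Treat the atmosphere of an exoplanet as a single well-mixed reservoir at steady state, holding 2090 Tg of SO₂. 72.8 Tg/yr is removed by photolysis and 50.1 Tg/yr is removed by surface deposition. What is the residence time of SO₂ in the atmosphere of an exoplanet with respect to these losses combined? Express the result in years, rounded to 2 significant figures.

17 yr

Total removal = 72.80 + 50.10 = 122.90 Tg/yr.
τ = M / ΣF_out = 2090 / 122.90 = 17.01 yr.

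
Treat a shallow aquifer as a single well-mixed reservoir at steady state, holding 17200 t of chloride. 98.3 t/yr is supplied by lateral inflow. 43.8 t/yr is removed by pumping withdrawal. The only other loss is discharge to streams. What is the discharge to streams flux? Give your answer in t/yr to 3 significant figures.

At steady state ΣF_in = ΣF_out.
ΣF_in = 98.300 t/yr.
Discharge to streams flux = ΣF_in − (43.8) = 98.300 − 43.80 = 54.50 t/yr.

54.5 t/yr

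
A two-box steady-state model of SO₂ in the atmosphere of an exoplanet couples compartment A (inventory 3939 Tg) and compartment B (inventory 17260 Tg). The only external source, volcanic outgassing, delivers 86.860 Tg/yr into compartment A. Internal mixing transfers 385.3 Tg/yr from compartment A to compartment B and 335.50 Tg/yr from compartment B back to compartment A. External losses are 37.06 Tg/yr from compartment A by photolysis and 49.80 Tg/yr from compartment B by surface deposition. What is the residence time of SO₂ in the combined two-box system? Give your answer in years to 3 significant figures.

244 yr

For the system as a whole, the A↔B exchange is internal and contributes nothing to the throughput; only the external sinks remove mass.
M_total = 3939 + 17260 = 21199 Tg.
ΣF_external_out = 37.06 + 49.80 = 86.860 Tg/yr.
τ = M_total / ΣF_ext = 21199 / 86.860 = 244.1 yr.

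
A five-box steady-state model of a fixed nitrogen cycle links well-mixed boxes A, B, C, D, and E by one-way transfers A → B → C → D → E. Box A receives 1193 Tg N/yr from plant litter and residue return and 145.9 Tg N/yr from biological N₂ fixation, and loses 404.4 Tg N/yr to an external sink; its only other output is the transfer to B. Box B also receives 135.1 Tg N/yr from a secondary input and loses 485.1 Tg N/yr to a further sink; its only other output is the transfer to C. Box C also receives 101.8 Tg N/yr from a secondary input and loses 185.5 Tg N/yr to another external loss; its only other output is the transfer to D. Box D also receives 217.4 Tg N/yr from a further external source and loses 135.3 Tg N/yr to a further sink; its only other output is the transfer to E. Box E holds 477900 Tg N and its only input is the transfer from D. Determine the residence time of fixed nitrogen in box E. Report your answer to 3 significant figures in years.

820 yr

Box A: F(A→B) = (1193 + 145.9) − 404.4 = 934.50 Tg N/yr.
Box B: F(B→C) = (934.50 + 135.1) − 485.1 = 584.50 Tg N/yr.
Box C: F(C→D) = (584.50 + 101.8) − 185.5 = 500.80 Tg N/yr.
Box D: F(D→E) = (500.80 + 217.4) − 135.3 = 582.90 Tg N/yr.
Box E throughput = its input = 582.90 Tg N/yr; τ = 477900 / 582.90 = 819.9 yr.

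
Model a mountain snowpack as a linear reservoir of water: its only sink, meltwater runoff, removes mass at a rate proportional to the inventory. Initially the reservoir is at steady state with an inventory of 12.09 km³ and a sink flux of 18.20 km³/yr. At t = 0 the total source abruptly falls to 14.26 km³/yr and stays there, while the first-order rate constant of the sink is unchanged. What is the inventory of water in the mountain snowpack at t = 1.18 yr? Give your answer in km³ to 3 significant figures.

The sink rate constant is k = F₀/M₀ = 18.20/12.09 = 1.505 yr⁻¹.
Solving dM/dt = F₁ − kM with M(0) = M₀ gives M(t) = F₁/k + (M₀ − F₁/k)·e^(−kt).
F₁/k = 14.26/1.505 = 9.4727 km³; kt = 1.505 × 1.18 = 1.776, e^(−kt) = 0.1693.
M(1.18) = 9.4727 + (12.09 − 9.4727) × 0.1693 = 9.4727 + 0.4430 = 9.9157 km³.

9.92 km³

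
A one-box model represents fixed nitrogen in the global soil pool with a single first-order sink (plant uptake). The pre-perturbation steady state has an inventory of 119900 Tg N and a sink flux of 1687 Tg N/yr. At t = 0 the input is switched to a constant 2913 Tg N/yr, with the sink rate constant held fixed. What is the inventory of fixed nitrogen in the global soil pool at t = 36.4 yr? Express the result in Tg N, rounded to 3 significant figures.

155000 Tg N

Residence time τ = M₀/F₀ = 71.07 yr. The eventual steady state is M_∞ = M₀·(F₁/F₀) = 119900 × 2913/1687 = 207040 Tg N.
The anomaly ΔM(t) = M(t) − M_∞ decays as ΔM₀·e^(−t/τ) with ΔM₀ = 119900 − 207040 = −87140 Tg N.
At t = 36.4 yr, e^(−t/τ) = e^(−0.5122) = 0.5992, so ΔM = −52210 Tg N and M = 207040 − 52210 = 154820 Tg N.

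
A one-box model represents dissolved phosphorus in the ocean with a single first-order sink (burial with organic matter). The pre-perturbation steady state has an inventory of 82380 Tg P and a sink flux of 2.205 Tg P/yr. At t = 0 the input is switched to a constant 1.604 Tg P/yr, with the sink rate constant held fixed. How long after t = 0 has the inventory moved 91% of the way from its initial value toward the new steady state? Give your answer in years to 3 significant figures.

τ = M₀/F₀ = 82380/2.205 = 37360 yr.
The remaining gap fraction is e^(−t/τ); 91% covered ⇒ e^(−t/τ) = 0.0900.
t = −τ ln(0.0900) = 37360 × 2.408 = 89960 yr.

90000 yr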